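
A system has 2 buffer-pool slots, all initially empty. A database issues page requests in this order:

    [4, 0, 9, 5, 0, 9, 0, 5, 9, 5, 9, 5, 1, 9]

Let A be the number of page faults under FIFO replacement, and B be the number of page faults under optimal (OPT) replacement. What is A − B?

2

Under FIFO: F F F F F F . F . . . . F F → 9 faults.
Under OPT: F F F F . F . F . . . . F . → 7 faults.
A − B = 9 − 7 = 2.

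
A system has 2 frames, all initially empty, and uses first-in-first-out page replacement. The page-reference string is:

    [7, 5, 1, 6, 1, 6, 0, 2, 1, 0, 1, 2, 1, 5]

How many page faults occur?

7 -> miss, frames {7}
5 -> miss, frames {7,5}
1 -> miss, evict 7, frames {5,1}
6 -> miss, evict 5, frames {1,6}
1 -> hit
6 -> hit
0 -> miss, evict 1, frames {6,0}
2 -> miss, evict 6, frames {0,2}
1 -> miss, evict 0, frames {2,1}
0 -> miss, evict 2, frames {1,0}
1 -> hit
2 -> miss, evict 1, frames {0,2}
1 -> miss, evict 0, frames {2,1}
5 -> miss, evict 2, frames {1,5}
Page faults: 11.

11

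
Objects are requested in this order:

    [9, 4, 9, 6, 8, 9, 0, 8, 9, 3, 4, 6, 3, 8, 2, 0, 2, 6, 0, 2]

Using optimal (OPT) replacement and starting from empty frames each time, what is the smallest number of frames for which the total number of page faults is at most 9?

f=1: 20 faults
f=2: 14 faults
f=3: 10 faults
f=4: 8 faults
f=5: 7 faults
f=6: 7 faults
f=7: 7 faults
Smallest f with faults ≤ 9 is 4.

4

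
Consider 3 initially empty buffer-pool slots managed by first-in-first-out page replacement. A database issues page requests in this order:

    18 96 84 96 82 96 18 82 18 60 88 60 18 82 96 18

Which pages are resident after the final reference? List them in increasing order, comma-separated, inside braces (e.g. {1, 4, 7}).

18 -> fault, frames {18}
96 -> fault, frames {18,96}
84 -> fault, frames {18,96,84}
96 -> hit
82 -> fault, evict 18, frames {96,84,82}
96 -> hit
18 -> fault, evict 96, frames {84,82,18}
82 -> hit
18 -> hit
60 -> fault, evict 84, frames {82,18,60}
88 -> fault, evict 82, frames {18,60,88}
60 -> hit
18 -> hit
82 -> fault, evict 18, frames {60,88,82}
96 -> fault, evict 60, frames {88,82,96}
18 -> fault, evict 88, frames {82,96,18}

{18, 82, 96}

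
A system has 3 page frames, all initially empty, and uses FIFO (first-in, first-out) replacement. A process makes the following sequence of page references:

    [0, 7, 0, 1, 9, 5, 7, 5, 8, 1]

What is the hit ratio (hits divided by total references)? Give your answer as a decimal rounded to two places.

0.20

0: miss, frames (0)
7: miss, frames (0 7)
0: hit
1: miss, frames (0 7 1)
9: miss, evict 0, frames (7 1 9)
5: miss, evict 7, frames (1 9 5)
7: miss, evict 1, frames (9 5 7)
5: hit
8: miss, evict 9, frames (5 7 8)
1: miss, evict 5, frames (7 8 1)
Hits: 2 of 10 references → 2/10 = 0.2000.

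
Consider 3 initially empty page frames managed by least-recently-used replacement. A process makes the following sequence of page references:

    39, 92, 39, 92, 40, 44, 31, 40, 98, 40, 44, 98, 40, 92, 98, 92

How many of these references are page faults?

8

39: miss, frames {39}
92: miss, frames {39,92}
39: hit
92: hit
40: miss, frames {39,92,40}
44: miss, evict 39, frames {92,40,44}
31: miss, evict 92, frames {40,44,31}
40: hit
98: miss, evict 44, frames {31,40,98}
40: hit
44: miss, evict 31, frames {98,40,44}
98: hit
40: hit
92: miss, evict 44, frames {98,40,92}
98: hit
92: hit
Page faults: 8.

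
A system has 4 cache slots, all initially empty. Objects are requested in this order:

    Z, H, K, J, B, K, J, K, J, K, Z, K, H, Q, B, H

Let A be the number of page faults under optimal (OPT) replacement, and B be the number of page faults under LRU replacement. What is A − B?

-2

Under OPT: F F F F F . . . . . . . F F . . → 7 faults.
Under LRU: F F F F F . . . . . F . F F F . → 9 faults.
A − B = 7 − 9 = -2.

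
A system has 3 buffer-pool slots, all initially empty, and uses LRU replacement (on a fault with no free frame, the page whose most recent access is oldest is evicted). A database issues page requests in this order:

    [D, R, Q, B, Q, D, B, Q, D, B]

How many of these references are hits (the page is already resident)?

5

D: miss, frames [D]
R: miss, frames [D, R]
Q: miss, frames [D, R, Q]
B: miss, evict D, frames [R, Q, B]
Q: hit
D: miss, evict R, frames [B, Q, D]
B: hit
Q: hit
D: hit
B: hit
Hits: 5.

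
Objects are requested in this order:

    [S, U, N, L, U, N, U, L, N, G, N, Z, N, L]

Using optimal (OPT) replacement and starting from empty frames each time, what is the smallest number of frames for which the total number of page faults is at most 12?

f=1: 14 faults
f=2: 9 faults
f=3: 6 faults
f=4: 6 faults
f=5: 6 faults
f=6: 6 faults
Smallest f with faults ≤ 12 is 2.

2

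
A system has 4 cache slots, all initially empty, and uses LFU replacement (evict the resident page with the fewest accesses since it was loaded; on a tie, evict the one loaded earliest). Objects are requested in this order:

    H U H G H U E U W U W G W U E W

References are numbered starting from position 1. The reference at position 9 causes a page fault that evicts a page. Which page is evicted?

pos 1: H: fault, frames (H)
pos 2: U: fault, frames (H U)
pos 3: H: hit
pos 4: G: fault, frames (H U G)
pos 5: H: hit
pos 6: U: hit
pos 7: E: fault, frames (H U G E)
pos 8: U: hit
pos 9: W: fault, evict G, frames (H U E W)
At position 9, page G is evicted.

G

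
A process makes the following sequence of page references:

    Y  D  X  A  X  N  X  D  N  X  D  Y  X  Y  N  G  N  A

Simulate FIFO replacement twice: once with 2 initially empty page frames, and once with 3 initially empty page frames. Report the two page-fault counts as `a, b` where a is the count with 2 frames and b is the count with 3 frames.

2 frames: F F F F . F F F F F F F F . F F . F → 15 faults.
3 frames: F F F F . F . F . F . F . . F F . F → 11 faults.
11 < 15: adding a frame reduced faults, as is typical.

15, 11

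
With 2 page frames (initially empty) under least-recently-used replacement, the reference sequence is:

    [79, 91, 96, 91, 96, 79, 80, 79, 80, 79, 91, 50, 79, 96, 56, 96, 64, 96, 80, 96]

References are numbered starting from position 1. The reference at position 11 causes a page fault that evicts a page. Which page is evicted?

pos 1: 79 → fault, frames [79]
pos 2: 91 → fault, frames [79, 91]
pos 3: 96 → fault, evict 79, frames [91, 96]
pos 4: 91 → hit
pos 5: 96 → hit
pos 6: 79 → fault, evict 91, frames [96, 79]
pos 7: 80 → fault, evict 96, frames [79, 80]
pos 8: 79 → hit
pos 9: 80 → hit
pos 10: 79 → hit
pos 11: 91 → fault, evict 80, frames [79, 91]
At position 11, page 80 is evicted.

80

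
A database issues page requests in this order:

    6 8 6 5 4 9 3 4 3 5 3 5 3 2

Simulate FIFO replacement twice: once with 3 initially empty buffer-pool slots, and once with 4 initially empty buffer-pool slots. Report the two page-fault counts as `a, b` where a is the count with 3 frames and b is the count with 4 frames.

3 frames: F F . F F F F . . F . . . F → 8 faults.
4 frames: F F . F F F F . . . . . . F → 7 faults.
7 < 8: adding a frame reduced faults, as is typical.

8, 7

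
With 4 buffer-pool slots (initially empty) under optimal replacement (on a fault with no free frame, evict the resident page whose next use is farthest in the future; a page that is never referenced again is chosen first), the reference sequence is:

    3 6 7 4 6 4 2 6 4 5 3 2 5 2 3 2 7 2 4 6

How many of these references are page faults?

8

3: fault, frames [3]
6: fault, frames [3, 6]
7: fault, frames [3, 6, 7]
4: fault, frames [3, 6, 7, 4]
6: hit
4: hit
2: fault, evict 7, frames [3, 6, 4, 2]
6: hit
4: hit
5: fault, evict 6, frames [3, 4, 2, 5]
3: hit
2: hit
5: hit
2: hit
3: hit
2: hit
7: fault, evict 5, frames [3, 4, 2, 7]
2: hit
4: hit
6: fault, evict 7, frames [3, 4, 2, 6]
Page faults: 8.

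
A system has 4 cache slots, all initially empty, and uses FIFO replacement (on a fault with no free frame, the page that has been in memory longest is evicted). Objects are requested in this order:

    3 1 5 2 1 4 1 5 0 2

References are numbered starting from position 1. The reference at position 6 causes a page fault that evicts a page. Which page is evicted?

3

pos 1: 3: fault, frames (3)
pos 2: 1: fault, frames (3 1)
pos 3: 5: fault, frames (3 1 5)
pos 4: 2: fault, frames (3 1 5 2)
pos 5: 1: hit
pos 6: 4: fault, evict 3, frames (1 5 2 4)
At position 6, page 3 is evicted.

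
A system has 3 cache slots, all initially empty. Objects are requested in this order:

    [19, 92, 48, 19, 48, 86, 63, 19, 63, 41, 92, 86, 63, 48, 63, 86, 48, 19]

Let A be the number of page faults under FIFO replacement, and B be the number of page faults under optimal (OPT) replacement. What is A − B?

Under FIFO: F F F . . F F F . F F F F F . . . F → 12 faults.
Under OPT: F F F . . F F . . F . F . F . . . F → 9 faults.
A − B = 12 − 9 = 3.

3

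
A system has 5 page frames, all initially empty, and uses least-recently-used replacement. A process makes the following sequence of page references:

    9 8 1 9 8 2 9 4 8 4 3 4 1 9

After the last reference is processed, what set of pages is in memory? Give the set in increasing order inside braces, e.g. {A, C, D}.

9 -> fault, frames [9]
8 -> fault, frames [9, 8]
1 -> fault, frames [9, 8, 1]
9 -> hit
8 -> hit
2 -> fault, frames [1, 9, 8, 2]
9 -> hit
4 -> fault, frames [1, 8, 2, 9, 4]
8 -> hit
4 -> hit
3 -> fault, evict 1, frames [2, 9, 8, 4, 3]
4 -> hit
1 -> fault, evict 2, frames [9, 8, 3, 4, 1]
9 -> hit

{1, 3, 4, 8, 9}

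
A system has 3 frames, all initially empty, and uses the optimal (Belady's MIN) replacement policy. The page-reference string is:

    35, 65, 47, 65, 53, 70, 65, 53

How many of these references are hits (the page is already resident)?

35: miss, frames [35]
65: miss, frames [35, 65]
47: miss, frames [35, 65, 47]
65: hit
53: miss, evict 47, frames [35, 65, 53]
70: miss, evict 35, frames [65, 53, 70]
65: hit
53: hit
Hits: 3.

3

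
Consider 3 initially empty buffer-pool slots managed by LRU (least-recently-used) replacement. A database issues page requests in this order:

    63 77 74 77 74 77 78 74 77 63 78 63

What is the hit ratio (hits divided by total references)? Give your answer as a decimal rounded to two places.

0.50

63 → fault, frames {63}
77 → fault, frames {63,77}
74 → fault, frames {63,77,74}
77 → hit
74 → hit
77 → hit
78 → fault, evict 63, frames {74,77,78}
74 → hit
77 → hit
63 → fault, evict 78, frames {74,77,63}
78 → fault, evict 74, frames {77,63,78}
63 → hit
Hits: 6 of 12 references → 6/12 = 0.5000.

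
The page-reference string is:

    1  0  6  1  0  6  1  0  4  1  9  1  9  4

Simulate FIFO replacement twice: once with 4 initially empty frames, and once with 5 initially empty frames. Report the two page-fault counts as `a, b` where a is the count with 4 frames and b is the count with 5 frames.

6, 5

4 frames: F F F . . . . . F . F F . . → 6 faults.
5 frames: F F F . . . . . F . F . . . → 5 faults.
5 < 6: adding a frame reduced faults, as is typical.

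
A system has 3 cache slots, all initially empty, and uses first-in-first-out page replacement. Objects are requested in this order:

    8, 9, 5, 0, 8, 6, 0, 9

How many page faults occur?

8: miss, frames [8]
9: miss, frames [8, 9]
5: miss, frames [8, 9, 5]
0: miss, evict 8, frames [9, 5, 0]
8: miss, evict 9, frames [5, 0, 8]
6: miss, evict 5, frames [0, 8, 6]
0: hit
9: miss, evict 0, frames [8, 6, 9]
Page faults: 7.

7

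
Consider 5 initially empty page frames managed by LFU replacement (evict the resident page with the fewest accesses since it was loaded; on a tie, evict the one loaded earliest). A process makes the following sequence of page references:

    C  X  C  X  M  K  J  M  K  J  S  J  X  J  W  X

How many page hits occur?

9

C -> miss, frames [C]
X -> miss, frames [C, X]
C -> hit
X -> hit
M -> miss, frames [C, X, M]
K -> miss, frames [C, X, M, K]
J -> miss, frames [C, X, M, K, J]
M -> hit
K -> hit
J -> hit
S -> miss, evict C, frames [X, M, K, J, S]
J -> hit
X -> hit
J -> hit
W -> miss, evict S, frames [X, M, K, J, W]
X -> hit
Hits: 9.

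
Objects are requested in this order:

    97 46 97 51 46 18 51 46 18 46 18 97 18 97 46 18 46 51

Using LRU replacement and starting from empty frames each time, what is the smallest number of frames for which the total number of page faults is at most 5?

f=1: 18 faults
f=2: 12 faults
f=3: 6 faults
f=4: 4 faults
Smallest f with faults ≤ 5 is 4.

4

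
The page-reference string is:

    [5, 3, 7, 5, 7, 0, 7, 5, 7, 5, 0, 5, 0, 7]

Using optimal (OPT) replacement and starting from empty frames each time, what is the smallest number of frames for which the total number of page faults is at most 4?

3

f=1: 14 faults
f=2: 7 faults
f=3: 4 faults
f=4: 4 faults
Smallest f with faults ≤ 4 is 3.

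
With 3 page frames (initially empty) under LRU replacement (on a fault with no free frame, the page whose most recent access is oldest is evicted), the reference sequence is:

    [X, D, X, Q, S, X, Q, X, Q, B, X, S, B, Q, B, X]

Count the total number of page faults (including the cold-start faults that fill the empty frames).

X: miss, frames (X)
D: miss, frames (X D)
X: hit
Q: miss, frames (D X Q)
S: miss, evict D, frames (X Q S)
X: hit
Q: hit
X: hit
Q: hit
B: miss, evict S, frames (X Q B)
X: hit
S: miss, evict Q, frames (B X S)
B: hit
Q: miss, evict X, frames (S B Q)
B: hit
X: miss, evict S, frames (Q B X)
Page faults: 8.

8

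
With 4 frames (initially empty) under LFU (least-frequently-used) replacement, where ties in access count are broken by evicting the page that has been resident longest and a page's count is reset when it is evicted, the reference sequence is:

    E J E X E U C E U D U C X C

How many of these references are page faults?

7

E: fault, frames {E}
J: fault, frames {E,J}
E: hit
X: fault, frames {E,J,X}
E: hit
U: fault, frames {E,J,X,U}
C: fault, evict J, frames {E,X,U,C}
E: hit
U: hit
D: fault, evict X, frames {E,U,C,D}
U: hit
C: hit
X: fault, evict D, frames {E,U,C,X}
C: hit
Page faults: 7.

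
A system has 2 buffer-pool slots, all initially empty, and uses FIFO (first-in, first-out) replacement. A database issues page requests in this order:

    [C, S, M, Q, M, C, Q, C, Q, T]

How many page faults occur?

6

C -> miss, frames [C]
S -> miss, frames [C, S]
M -> miss, evict C, frames [S, M]
Q -> miss, evict S, frames [M, Q]
M -> hit
C -> miss, evict M, frames [Q, C]
Q -> hit
C -> hit
Q -> hit
T -> miss, evict Q, frames [C, T]
Page faults: 6.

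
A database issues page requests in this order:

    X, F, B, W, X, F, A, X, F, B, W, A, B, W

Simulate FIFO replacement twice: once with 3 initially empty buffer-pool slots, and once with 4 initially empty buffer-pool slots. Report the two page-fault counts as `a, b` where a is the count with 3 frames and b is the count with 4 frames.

9, 10

3 frames: F F F F F F F . . F F . . . → 9 faults.
4 frames: F F F F . . F F F F F F . . → 10 faults.
10 > 9: adding a frame increased faults — Belady's anomaly.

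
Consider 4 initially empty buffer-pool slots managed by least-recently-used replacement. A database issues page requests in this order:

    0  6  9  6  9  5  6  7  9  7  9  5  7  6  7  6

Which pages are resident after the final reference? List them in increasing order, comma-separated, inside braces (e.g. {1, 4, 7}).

{5, 6, 7, 9}

0: miss, frames (0)
6: miss, frames (0 6)
9: miss, frames (0 6 9)
6: hit
9: hit
5: miss, frames (0 6 9 5)
6: hit
7: miss, evict 0, frames (9 5 6 7)
9: hit
7: hit
9: hit
5: hit
7: hit
6: hit
7: hit
6: hit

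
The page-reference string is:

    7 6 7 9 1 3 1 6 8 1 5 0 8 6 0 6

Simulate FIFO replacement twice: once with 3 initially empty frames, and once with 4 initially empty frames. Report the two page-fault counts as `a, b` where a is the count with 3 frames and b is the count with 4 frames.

12, 9

3 frames: F F . F F F . F F F F F F F . . → 12 faults.
4 frames: F F . F F F . . F . F F . F . . → 9 faults.
9 < 12: adding a frame reduced faults, as is typical.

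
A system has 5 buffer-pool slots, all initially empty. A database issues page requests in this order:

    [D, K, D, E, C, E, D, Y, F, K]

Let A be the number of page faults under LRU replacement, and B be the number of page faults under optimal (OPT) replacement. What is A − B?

1

Under LRU: F F . F F . . F F F → 7 faults.
Under OPT: F F . F F . . F F . → 6 faults.
A − B = 7 − 6 = 1.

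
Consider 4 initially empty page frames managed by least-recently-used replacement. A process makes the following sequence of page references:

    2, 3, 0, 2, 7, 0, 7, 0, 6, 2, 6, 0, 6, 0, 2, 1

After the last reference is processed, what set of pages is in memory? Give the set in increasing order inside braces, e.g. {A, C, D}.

{0, 1, 2, 6}

2 -> fault, frames (2)
3 -> fault, frames (2 3)
0 -> fault, frames (2 3 0)
2 -> hit
7 -> fault, frames (3 0 2 7)
0 -> hit
7 -> hit
0 -> hit
6 -> fault, evict 3, frames (2 7 0 6)
2 -> hit
6 -> hit
0 -> hit
6 -> hit
0 -> hit
2 -> hit
1 -> fault, evict 7, frames (6 0 2 1)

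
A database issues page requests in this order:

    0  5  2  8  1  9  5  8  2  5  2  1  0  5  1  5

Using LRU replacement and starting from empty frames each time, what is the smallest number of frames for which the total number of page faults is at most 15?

2

f=1: 16 faults
f=2: 14 faults
f=3: 12 faults
f=4: 10 faults
f=5: 7 faults
f=6: 6 faults
Smallest f with faults ≤ 15 is 2.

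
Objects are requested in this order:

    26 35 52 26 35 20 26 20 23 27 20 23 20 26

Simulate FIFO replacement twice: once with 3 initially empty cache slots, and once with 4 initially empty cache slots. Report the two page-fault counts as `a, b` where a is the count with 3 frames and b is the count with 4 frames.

3 frames: F F F . . F F . F F F . . F → 9 faults.
4 frames: F F F . . F . . F F . . . F → 7 faults.
7 < 9: adding a frame reduced faults, as is typical.

9, 7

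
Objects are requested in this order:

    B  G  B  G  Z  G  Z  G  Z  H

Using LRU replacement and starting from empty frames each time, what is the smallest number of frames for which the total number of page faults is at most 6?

f=1: 10 faults
f=2: 4 faults
f=3: 4 faults
f=4: 4 faults
Smallest f with faults ≤ 6 is 2.

2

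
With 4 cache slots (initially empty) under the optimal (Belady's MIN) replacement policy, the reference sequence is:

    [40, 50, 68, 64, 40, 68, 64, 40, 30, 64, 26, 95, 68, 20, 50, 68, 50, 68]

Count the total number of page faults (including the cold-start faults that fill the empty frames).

40 -> miss, frames [40]
50 -> miss, frames [40, 50]
68 -> miss, frames [40, 50, 68]
64 -> miss, frames [40, 50, 68, 64]
40 -> hit
68 -> hit
64 -> hit
40 -> hit
30 -> miss, evict 40, frames [50, 68, 64, 30]
64 -> hit
26 -> miss, evict 30, frames [50, 68, 64, 26]
95 -> miss, evict 26, frames [50, 68, 64, 95]
68 -> hit
20 -> miss, evict 95, frames [50, 68, 64, 20]
50 -> hit
68 -> hit
50 -> hit
68 -> hit
Page faults: 8.

8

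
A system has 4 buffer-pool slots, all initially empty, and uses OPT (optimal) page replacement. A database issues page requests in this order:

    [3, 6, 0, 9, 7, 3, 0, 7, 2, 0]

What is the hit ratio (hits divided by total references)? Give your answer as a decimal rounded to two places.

0.40

3: miss, frames (3)
6: miss, frames (3 6)
0: miss, frames (3 6 0)
9: miss, frames (3 6 0 9)
7: miss, evict 9, frames (3 6 0 7)
3: hit
0: hit
7: hit
2: miss, evict 7, frames (3 6 0 2)
0: hit
Hits: 4 of 10 references → 4/10 = 0.4000.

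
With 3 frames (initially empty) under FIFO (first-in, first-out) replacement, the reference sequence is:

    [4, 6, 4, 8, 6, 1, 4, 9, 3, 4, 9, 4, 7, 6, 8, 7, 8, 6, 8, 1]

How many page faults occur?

11

4: miss, frames {4}
6: miss, frames {4,6}
4: hit
8: miss, frames {4,6,8}
6: hit
1: miss, evict 4, frames {6,8,1}
4: miss, evict 6, frames {8,1,4}
9: miss, evict 8, frames {1,4,9}
3: miss, evict 1, frames {4,9,3}
4: hit
9: hit
4: hit
7: miss, evict 4, frames {9,3,7}
6: miss, evict 9, frames {3,7,6}
8: miss, evict 3, frames {7,6,8}
7: hit
8: hit
6: hit
8: hit
1: miss, evict 7, frames {6,8,1}
Page faults: 11.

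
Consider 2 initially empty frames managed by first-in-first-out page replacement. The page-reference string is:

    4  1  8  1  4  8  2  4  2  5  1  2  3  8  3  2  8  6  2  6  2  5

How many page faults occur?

13

4 → fault, frames [4]
1 → fault, frames [4, 1]
8 → fault, evict 4, frames [1, 8]
1 → hit
4 → fault, evict 1, frames [8, 4]
8 → hit
2 → fault, evict 8, frames [4, 2]
4 → hit
2 → hit
5 → fault, evict 4, frames [2, 5]
1 → fault, evict 2, frames [5, 1]
2 → fault, evict 5, frames [1, 2]
3 → fault, evict 1, frames [2, 3]
8 → fault, evict 2, frames [3, 8]
3 → hit
2 → fault, evict 3, frames [8, 2]
8 → hit
6 → fault, evict 8, frames [2, 6]
2 → hit
6 → hit
2 → hit
5 → fault, evict 2, frames [6, 5]
Page faults: 13.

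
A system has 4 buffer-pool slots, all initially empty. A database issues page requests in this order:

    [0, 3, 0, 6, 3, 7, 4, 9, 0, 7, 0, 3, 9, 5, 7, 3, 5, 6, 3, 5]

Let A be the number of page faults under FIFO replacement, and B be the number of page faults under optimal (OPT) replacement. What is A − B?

Under FIFO: F F . F . F F F F . . F . F F . . F . . → 11 faults.
Under OPT: F F . F . F F F . . . . . F . . . F . . → 8 faults.
A − B = 11 − 8 = 3.

3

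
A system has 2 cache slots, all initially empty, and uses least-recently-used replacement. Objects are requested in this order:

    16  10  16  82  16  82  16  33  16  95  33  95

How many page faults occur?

16 → fault, frames {16}
10 → fault, frames {16,10}
16 → hit
82 → fault, evict 10, frames {16,82}
16 → hit
82 → hit
16 → hit
33 → fault, evict 82, frames {16,33}
16 → hit
95 → fault, evict 33, frames {16,95}
33 → fault, evict 16, frames {95,33}
95 → hit
Page faults: 6.

6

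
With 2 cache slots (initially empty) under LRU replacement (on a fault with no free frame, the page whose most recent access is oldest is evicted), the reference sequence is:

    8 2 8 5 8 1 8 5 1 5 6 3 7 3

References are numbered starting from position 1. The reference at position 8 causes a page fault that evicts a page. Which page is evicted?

pos 1: 8 → miss, frames [8]
pos 2: 2 → miss, frames [8, 2]
pos 3: 8 → hit
pos 4: 5 → miss, evict 2, frames [8, 5]
pos 5: 8 → hit
pos 6: 1 → miss, evict 5, frames [8, 1]
pos 7: 8 → hit
pos 8: 5 → miss, evict 1, frames [8, 5]
At position 8, page 1 is evicted.

1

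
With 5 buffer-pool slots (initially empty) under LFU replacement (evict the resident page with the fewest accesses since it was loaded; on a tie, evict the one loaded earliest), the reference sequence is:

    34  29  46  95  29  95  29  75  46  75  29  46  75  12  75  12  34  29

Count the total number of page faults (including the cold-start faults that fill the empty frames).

34 → miss, frames {34}
29 → miss, frames {34,29}
46 → miss, frames {34,29,46}
95 → miss, frames {34,29,46,95}
29 → hit
95 → hit
29 → hit
75 → miss, frames {34,29,46,95,75}
46 → hit
75 → hit
29 → hit
46 → hit
75 → hit
12 → miss, evict 34, frames {29,46,95,75,12}
75 → hit
12 → hit
34 → miss, evict 95, frames {29,46,75,12,34}
29 → hit
Page faults: 7.

7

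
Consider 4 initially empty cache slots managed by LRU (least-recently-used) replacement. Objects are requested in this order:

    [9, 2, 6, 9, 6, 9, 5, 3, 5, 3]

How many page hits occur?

5

9 → fault, frames {9}
2 → fault, frames {9,2}
6 → fault, frames {9,2,6}
9 → hit
6 → hit
9 → hit
5 → fault, frames {2,6,9,5}
3 → fault, evict 2, frames {6,9,5,3}
5 → hit
3 → hit
Hits: 5.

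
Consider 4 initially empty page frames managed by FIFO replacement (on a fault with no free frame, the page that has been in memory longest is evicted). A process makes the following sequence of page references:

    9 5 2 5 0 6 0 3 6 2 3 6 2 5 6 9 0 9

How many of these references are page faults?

9

9 -> miss, frames [9]
5 -> miss, frames [9, 5]
2 -> miss, frames [9, 5, 2]
5 -> hit
0 -> miss, frames [9, 5, 2, 0]
6 -> miss, evict 9, frames [5, 2, 0, 6]
0 -> hit
3 -> miss, evict 5, frames [2, 0, 6, 3]
6 -> hit
2 -> hit
3 -> hit
6 -> hit
2 -> hit
5 -> miss, evict 2, frames [0, 6, 3, 5]
6 -> hit
9 -> miss, evict 0, frames [6, 3, 5, 9]
0 -> miss, evict 6, frames [3, 5, 9, 0]
9 -> hit
Page faults: 9.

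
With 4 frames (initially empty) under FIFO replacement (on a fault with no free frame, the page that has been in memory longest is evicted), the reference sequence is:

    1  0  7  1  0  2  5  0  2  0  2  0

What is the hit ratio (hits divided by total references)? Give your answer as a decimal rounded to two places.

1 → fault, frames [1]
0 → fault, frames [1, 0]
7 → fault, frames [1, 0, 7]
1 → hit
0 → hit
2 → fault, frames [1, 0, 7, 2]
5 → fault, evict 1, frames [0, 7, 2, 5]
0 → hit
2 → hit
0 → hit
2 → hit
0 → hit
Hits: 7 of 12 references → 7/12 = 0.5833.

0.58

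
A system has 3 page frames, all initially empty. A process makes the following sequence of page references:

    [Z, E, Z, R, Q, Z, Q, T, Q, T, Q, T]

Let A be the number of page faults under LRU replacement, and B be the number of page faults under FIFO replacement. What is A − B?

-1

Under LRU: F F . F F . . F . . . . → 5 faults.
Under FIFO: F F . F F F . F . . . . → 6 faults.
A − B = 5 − 6 = -1.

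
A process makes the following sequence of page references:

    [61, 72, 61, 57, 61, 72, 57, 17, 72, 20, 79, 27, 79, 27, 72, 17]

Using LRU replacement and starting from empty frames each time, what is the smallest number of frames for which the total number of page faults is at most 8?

f=1: 16 faults
f=2: 12 faults
f=3: 9 faults
f=4: 8 faults
f=5: 7 faults
f=6: 7 faults
f=7: 7 faults
Smallest f with faults ≤ 8 is 4.

4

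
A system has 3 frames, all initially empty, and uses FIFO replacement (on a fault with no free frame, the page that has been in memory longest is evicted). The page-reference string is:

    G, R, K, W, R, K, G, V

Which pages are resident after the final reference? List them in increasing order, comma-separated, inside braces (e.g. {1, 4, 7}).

{G, V, W}

G → miss, frames (G)
R → miss, frames (G R)
K → miss, frames (G R K)
W → miss, evict G, frames (R K W)
R → hit
K → hit
G → miss, evict R, frames (K W G)
V → miss, evict K, frames (W G V)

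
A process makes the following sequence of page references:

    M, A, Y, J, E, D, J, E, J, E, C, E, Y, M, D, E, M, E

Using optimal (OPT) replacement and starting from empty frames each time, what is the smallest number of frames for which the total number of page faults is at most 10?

3

f=1: 18 faults
f=2: 12 faults
f=3: 9 faults
f=4: 8 faults
f=5: 7 faults
f=6: 7 faults
f=7: 7 faults
Smallest f with faults ≤ 10 is 3.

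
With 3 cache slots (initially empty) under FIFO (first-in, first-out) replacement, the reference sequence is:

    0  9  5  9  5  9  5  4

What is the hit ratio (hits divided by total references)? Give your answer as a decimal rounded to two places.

0 -> miss, frames [0]
9 -> miss, frames [0, 9]
5 -> miss, frames [0, 9, 5]
9 -> hit
5 -> hit
9 -> hit
5 -> hit
4 -> miss, evict 0, frames [9, 5, 4]
Hits: 4 of 8 references → 4/8 = 0.5000.

0.50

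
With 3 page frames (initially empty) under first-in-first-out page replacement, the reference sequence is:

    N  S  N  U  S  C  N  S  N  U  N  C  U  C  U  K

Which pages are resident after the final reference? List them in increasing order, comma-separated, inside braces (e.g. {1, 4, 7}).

N: fault, frames [N]
S: fault, frames [N, S]
N: hit
U: fault, frames [N, S, U]
S: hit
C: fault, evict N, frames [S, U, C]
N: fault, evict S, frames [U, C, N]
S: fault, evict U, frames [C, N, S]
N: hit
U: fault, evict C, frames [N, S, U]
N: hit
C: fault, evict N, frames [S, U, C]
U: hit
C: hit
U: hit
K: fault, evict S, frames [U, C, K]

{C, K, U}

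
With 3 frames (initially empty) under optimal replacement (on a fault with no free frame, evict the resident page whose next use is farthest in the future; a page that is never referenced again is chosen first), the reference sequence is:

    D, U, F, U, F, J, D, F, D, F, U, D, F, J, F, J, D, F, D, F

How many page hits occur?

D → fault, frames (D)
U → fault, frames (D U)
F → fault, frames (D U F)
U → hit
F → hit
J → fault, evict U, frames (D F J)
D → hit
F → hit
D → hit
F → hit
U → fault, evict J, frames (D F U)
D → hit
F → hit
J → fault, evict U, frames (D F J)
F → hit
J → hit
D → hit
F → hit
D → hit
F → hit
Hits: 14.

14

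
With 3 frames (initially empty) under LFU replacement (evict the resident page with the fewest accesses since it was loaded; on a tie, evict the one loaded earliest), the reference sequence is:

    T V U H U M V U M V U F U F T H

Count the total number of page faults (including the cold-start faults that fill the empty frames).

T → fault, frames (T)
V → fault, frames (T V)
U → fault, frames (T V U)
H → fault, evict T, frames (V U H)
U → hit
M → fault, evict V, frames (U H M)
V → fault, evict H, frames (U M V)
U → hit
M → hit
V → hit
U → hit
F → fault, evict M, frames (U V F)
U → hit
F → hit
T → fault, evict V, frames (U F T)
H → fault, evict T, frames (U F H)
Page faults: 9.

9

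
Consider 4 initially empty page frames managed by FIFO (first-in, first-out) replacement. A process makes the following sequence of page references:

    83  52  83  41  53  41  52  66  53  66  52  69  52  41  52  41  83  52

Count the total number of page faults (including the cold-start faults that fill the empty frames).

9

83 → fault, frames [83]
52 → fault, frames [83, 52]
83 → hit
41 → fault, frames [83, 52, 41]
53 → fault, frames [83, 52, 41, 53]
41 → hit
52 → hit
66 → fault, evict 83, frames [52, 41, 53, 66]
53 → hit
66 → hit
52 → hit
69 → fault, evict 52, frames [41, 53, 66, 69]
52 → fault, evict 41, frames [53, 66, 69, 52]
41 → fault, evict 53, frames [66, 69, 52, 41]
52 → hit
41 → hit
83 → fault, evict 66, frames [69, 52, 41, 83]
52 → hit
Page faults: 9.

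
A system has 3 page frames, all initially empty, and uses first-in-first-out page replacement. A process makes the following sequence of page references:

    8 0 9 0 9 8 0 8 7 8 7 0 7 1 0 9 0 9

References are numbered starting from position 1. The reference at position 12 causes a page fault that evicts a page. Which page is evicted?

9

pos 1: 8: miss, frames {8}
pos 2: 0: miss, frames {8,0}
pos 3: 9: miss, frames {8,0,9}
pos 4: 0: hit
pos 5: 9: hit
pos 6: 8: hit
pos 7: 0: hit
pos 8: 8: hit
pos 9: 7: miss, evict 8, frames {0,9,7}
pos 10: 8: miss, evict 0, frames {9,7,8}
pos 11: 7: hit
pos 12: 0: miss, evict 9, frames {7,8,0}
At position 12, page 9 is evicted.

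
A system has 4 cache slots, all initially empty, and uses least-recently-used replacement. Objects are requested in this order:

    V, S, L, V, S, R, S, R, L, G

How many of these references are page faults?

5

V -> fault, frames [V]
S -> fault, frames [V, S]
L -> fault, frames [V, S, L]
V -> hit
S -> hit
R -> fault, frames [L, V, S, R]
S -> hit
R -> hit
L -> hit
G -> fault, evict V, frames [S, R, L, G]
Page faults: 5.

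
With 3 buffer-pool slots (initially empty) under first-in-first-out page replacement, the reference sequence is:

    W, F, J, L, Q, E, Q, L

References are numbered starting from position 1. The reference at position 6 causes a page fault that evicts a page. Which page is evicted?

pos 1: W -> fault, frames (W)
pos 2: F -> fault, frames (W F)
pos 3: J -> fault, frames (W F J)
pos 4: L -> fault, evict W, frames (F J L)
pos 5: Q -> fault, evict F, frames (J L Q)
pos 6: E -> fault, evict J, frames (L Q E)
At position 6, page J is evicted.

J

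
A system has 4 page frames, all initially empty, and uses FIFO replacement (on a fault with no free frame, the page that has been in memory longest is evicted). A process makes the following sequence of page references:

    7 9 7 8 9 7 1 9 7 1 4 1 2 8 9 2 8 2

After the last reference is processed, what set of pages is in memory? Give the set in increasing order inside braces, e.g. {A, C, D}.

7: miss, frames (7)
9: miss, frames (7 9)
7: hit
8: miss, frames (7 9 8)
9: hit
7: hit
1: miss, frames (7 9 8 1)
9: hit
7: hit
1: hit
4: miss, evict 7, frames (9 8 1 4)
1: hit
2: miss, evict 9, frames (8 1 4 2)
8: hit
9: miss, evict 8, frames (1 4 2 9)
2: hit
8: miss, evict 1, frames (4 2 9 8)
2: hit

{2, 4, 8, 9}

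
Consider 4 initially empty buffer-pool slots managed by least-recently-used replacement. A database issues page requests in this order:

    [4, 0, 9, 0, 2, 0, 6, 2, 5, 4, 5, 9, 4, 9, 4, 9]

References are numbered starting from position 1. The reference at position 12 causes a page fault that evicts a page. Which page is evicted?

pos 1: 4: fault, frames [4]
pos 2: 0: fault, frames [4, 0]
pos 3: 9: fault, frames [4, 0, 9]
pos 4: 0: hit
pos 5: 2: fault, frames [4, 9, 0, 2]
pos 6: 0: hit
pos 7: 6: fault, evict 4, frames [9, 2, 0, 6]
pos 8: 2: hit
pos 9: 5: fault, evict 9, frames [0, 6, 2, 5]
pos 10: 4: fault, evict 0, frames [6, 2, 5, 4]
pos 11: 5: hit
pos 12: 9: fault, evict 6, frames [2, 4, 5, 9]
At position 12, page 6 is evicted.

6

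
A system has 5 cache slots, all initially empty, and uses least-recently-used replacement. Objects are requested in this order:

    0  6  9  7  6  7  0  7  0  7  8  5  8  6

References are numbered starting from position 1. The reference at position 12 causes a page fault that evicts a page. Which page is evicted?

9

pos 1: 0 -> fault, frames (0)
pos 2: 6 -> fault, frames (0 6)
pos 3: 9 -> fault, frames (0 6 9)
pos 4: 7 -> fault, frames (0 6 9 7)
pos 5: 6 -> hit
pos 6: 7 -> hit
pos 7: 0 -> hit
pos 8: 7 -> hit
pos 9: 0 -> hit
pos 10: 7 -> hit
pos 11: 8 -> fault, frames (9 6 0 7 8)
pos 12: 5 -> fault, evict 9, frames (6 0 7 8 5)
At position 12, page 9 is evicted.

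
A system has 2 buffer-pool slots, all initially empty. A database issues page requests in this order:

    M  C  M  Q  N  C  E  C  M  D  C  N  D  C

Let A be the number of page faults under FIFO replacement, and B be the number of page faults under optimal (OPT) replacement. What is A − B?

Under FIFO: F F . F F F F . F F F F F F → 12 faults.
Under OPT: F F . F F . F . F F . F . F → 9 faults.
A − B = 12 − 9 = 3.

3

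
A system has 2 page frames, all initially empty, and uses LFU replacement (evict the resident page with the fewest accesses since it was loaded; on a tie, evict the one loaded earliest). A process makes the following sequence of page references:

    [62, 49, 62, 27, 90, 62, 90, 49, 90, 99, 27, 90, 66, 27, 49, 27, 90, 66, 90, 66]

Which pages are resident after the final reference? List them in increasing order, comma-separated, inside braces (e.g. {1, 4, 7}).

{62, 66}

62: miss, frames (62)
49: miss, frames (62 49)
62: hit
27: miss, evict 49, frames (62 27)
90: miss, evict 27, frames (62 90)
62: hit
90: hit
49: miss, evict 90, frames (62 49)
90: miss, evict 49, frames (62 90)
99: miss, evict 90, frames (62 99)
27: miss, evict 99, frames (62 27)
90: miss, evict 27, frames (62 90)
66: miss, evict 90, frames (62 66)
27: miss, evict 66, frames (62 27)
49: miss, evict 27, frames (62 49)
27: miss, evict 49, frames (62 27)
90: miss, evict 27, frames (62 90)
66: miss, evict 90, frames (62 66)
90: miss, evict 66, frames (62 90)
66: miss, evict 90, frames (62 66)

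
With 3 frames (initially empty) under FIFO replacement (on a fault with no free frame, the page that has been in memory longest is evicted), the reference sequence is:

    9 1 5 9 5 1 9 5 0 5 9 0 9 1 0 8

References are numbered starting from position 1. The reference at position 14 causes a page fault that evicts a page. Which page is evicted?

5

pos 1: 9 -> miss, frames {9}
pos 2: 1 -> miss, frames {9,1}
pos 3: 5 -> miss, frames {9,1,5}
pos 4: 9 -> hit
pos 5: 5 -> hit
pos 6: 1 -> hit
pos 7: 9 -> hit
pos 8: 5 -> hit
pos 9: 0 -> miss, evict 9, frames {1,5,0}
pos 10: 5 -> hit
pos 11: 9 -> miss, evict 1, frames {5,0,9}
pos 12: 0 -> hit
pos 13: 9 -> hit
pos 14: 1 -> miss, evict 5, frames {0,9,1}
At position 14, page 5 is evicted.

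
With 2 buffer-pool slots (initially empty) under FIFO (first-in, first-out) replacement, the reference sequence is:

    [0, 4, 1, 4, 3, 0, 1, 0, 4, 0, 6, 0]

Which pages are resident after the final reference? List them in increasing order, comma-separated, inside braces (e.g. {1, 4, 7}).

{0, 6}

0 → miss, frames {0}
4 → miss, frames {0,4}
1 → miss, evict 0, frames {4,1}
4 → hit
3 → miss, evict 4, frames {1,3}
0 → miss, evict 1, frames {3,0}
1 → miss, evict 3, frames {0,1}
0 → hit
4 → miss, evict 0, frames {1,4}
0 → miss, evict 1, frames {4,0}
6 → miss, evict 4, frames {0,6}
0 → hit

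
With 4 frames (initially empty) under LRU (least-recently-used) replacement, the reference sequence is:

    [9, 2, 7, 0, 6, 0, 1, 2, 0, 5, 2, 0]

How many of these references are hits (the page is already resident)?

9: miss, frames (9)
2: miss, frames (9 2)
7: miss, frames (9 2 7)
0: miss, frames (9 2 7 0)
6: miss, evict 9, frames (2 7 0 6)
0: hit
1: miss, evict 2, frames (7 6 0 1)
2: miss, evict 7, frames (6 0 1 2)
0: hit
5: miss, evict 6, frames (1 2 0 5)
2: hit
0: hit
Hits: 4.

4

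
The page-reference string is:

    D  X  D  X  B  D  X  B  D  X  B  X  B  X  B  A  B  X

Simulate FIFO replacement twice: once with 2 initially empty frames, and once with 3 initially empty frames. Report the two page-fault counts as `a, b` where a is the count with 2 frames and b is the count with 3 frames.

2 frames: F F . . F F F F F F F . . . . F . F → 11 faults.
3 frames: F F . . F . . . . . . . . . . F . . → 4 faults.
4 < 11: adding a frame reduced faults, as is typical.

11, 4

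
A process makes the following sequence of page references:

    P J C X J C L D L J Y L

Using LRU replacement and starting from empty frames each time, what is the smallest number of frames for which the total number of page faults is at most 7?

4

f=1: 12 faults
f=2: 11 faults
f=3: 8 faults
f=4: 7 faults
f=5: 7 faults
f=6: 7 faults
f=7: 7 faults
Smallest f with faults ≤ 7 is 4.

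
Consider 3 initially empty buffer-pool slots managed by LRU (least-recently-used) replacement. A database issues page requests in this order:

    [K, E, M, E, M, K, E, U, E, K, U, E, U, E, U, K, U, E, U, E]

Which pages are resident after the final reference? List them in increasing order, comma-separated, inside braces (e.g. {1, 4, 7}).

K: fault, frames (K)
E: fault, frames (K E)
M: fault, frames (K E M)
E: hit
M: hit
K: hit
E: hit
U: fault, evict M, frames (K E U)
E: hit
K: hit
U: hit
E: hit
U: hit
E: hit
U: hit
K: hit
U: hit
E: hit
U: hit
E: hit

{E, K, U}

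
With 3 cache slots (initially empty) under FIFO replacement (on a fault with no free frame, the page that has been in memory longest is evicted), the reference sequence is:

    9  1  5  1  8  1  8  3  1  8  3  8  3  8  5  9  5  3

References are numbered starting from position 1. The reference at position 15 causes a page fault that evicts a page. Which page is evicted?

pos 1: 9: miss, frames (9)
pos 2: 1: miss, frames (9 1)
pos 3: 5: miss, frames (9 1 5)
pos 4: 1: hit
pos 5: 8: miss, evict 9, frames (1 5 8)
pos 6: 1: hit
pos 7: 8: hit
pos 8: 3: miss, evict 1, frames (5 8 3)
pos 9: 1: miss, evict 5, frames (8 3 1)
pos 10: 8: hit
pos 11: 3: hit
pos 12: 8: hit
pos 13: 3: hit
pos 14: 8: hit
pos 15: 5: miss, evict 8, frames (3 1 5)
At position 15, page 8 is evicted.

8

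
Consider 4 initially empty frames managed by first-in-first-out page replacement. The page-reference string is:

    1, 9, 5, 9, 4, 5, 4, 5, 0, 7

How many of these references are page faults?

6

1: miss, frames {1}
9: miss, frames {1,9}
5: miss, frames {1,9,5}
9: hit
4: miss, frames {1,9,5,4}
5: hit
4: hit
5: hit
0: miss, evict 1, frames {9,5,4,0}
7: miss, evict 9, frames {5,4,0,7}
Page faults: 6.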